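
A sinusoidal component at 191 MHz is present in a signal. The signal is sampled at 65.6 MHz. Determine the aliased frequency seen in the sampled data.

191 MHz mod fs = 59.8 MHz.
59.8 MHz > fs/2 = 32.8 MHz, folds to fs − 59.8 MHz = 5.8 MHz.

5.8 MHz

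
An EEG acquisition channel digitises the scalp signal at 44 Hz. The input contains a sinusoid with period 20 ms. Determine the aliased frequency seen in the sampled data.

6 Hz

T = 20 ms → f = 1/T = 50 Hz.
50 Hz mod fs = 6 Hz.
6 Hz ≤ fs/2 = 22 Hz, appears at 6 Hz.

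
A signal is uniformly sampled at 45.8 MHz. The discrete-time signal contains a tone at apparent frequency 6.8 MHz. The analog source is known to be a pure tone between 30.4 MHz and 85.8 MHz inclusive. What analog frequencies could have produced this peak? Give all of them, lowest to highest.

Frequencies that alias to 6.8 MHz are k·fs ± 6.8 MHz for integer k ≥ 0.
k=0: 6.8 MHz.
k=1: 39 MHz, 52.6 MHz.
k=2: 84.8 MHz, 98.4 MHz.
k=3: 130.6 MHz, 144.2 MHz.
Within [30.4 MHz, 85.8 MHz]: 39 MHz, 52.6 MHz, 84.8 MHz.

39 MHz, 52.6 MHz, 84.8 MHz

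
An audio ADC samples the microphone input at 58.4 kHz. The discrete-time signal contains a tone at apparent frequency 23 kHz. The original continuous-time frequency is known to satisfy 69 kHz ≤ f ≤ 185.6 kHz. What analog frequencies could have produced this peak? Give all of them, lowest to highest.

Frequencies that alias to 23 kHz are k·fs ± 23 kHz for integer k ≥ 0.
k=0: 23 kHz.
k=1: 35.4 kHz, 81.4 kHz.
k=2: 93.8 kHz, 139.8 kHz.
k=3: 152.2 kHz, 198.2 kHz.
k=4: 210.6 kHz, 256.6 kHz.
Within [69 kHz, 185.6 kHz]: 81.4 kHz, 93.8 kHz, 139.8 kHz, 152.2 kHz.

81.4 kHz, 93.8 kHz, 139.8 kHz, 152.2 kHz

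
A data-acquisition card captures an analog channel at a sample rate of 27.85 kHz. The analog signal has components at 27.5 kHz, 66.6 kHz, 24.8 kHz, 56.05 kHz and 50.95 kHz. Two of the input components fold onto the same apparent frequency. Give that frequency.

0.35 kHz

fs/2 = 13.925 kHz.
27.5 kHz > fs/2 = 13.925 kHz, folds to fs − 27.5 kHz = 0.35 kHz.
66.6 kHz mod fs = 10.9 kHz.
10.9 kHz ≤ fs/2 = 13.925 kHz, appears at 10.9 kHz.
24.8 kHz > fs/2 = 13.925 kHz, folds to fs − 24.8 kHz = 3.05 kHz.
56.05 kHz mod fs = 0.35 kHz.
0.35 kHz ≤ fs/2 = 13.925 kHz, appears at 0.35 kHz.
50.95 kHz mod fs = 23.1 kHz.
23.1 kHz > fs/2 = 13.925 kHz, folds to fs − 23.1 kHz = 4.75 kHz.
27.5 kHz and 56.05 kHz both map to 0.35 kHz.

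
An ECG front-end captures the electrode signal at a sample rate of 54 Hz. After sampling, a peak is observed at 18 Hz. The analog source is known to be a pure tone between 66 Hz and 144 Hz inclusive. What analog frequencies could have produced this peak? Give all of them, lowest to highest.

72 Hz, 90 Hz, 126 Hz, 144 Hz

Frequencies that alias to 18 Hz are k·fs ± 18 Hz for integer k ≥ 0.
k=0: 18 Hz.
k=1: 36 Hz, 72 Hz.
k=2: 90 Hz, 126 Hz.
k=3: 144 Hz, 180 Hz.
k=4: 198 Hz, 234 Hz.
Within [66 Hz, 144 Hz]: 72 Hz, 90 Hz, 126 Hz, 144 Hz.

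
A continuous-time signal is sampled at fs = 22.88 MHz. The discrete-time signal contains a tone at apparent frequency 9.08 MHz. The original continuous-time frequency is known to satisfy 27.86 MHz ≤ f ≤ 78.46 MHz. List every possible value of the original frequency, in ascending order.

Frequencies that alias to 9.08 MHz are k·fs ± 9.08 MHz for integer k ≥ 0.
k=0: 9.08 MHz.
k=1: 13.8 MHz, 31.96 MHz.
k=2: 36.68 MHz, 54.84 MHz.
k=3: 59.56 MHz, 77.72 MHz.
k=4: 82.44 MHz, 100.6 MHz.
Within [27.86 MHz, 78.46 MHz]: 31.96 MHz, 36.68 MHz, 54.84 MHz, 59.56 MHz, 77.72 MHz.

31.96 MHz, 36.68 MHz, 54.84 MHz, 59.56 MHz, 77.72 MHz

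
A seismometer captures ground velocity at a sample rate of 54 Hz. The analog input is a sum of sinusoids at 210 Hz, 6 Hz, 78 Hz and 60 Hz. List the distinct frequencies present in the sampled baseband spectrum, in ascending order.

6 Hz, 24 Hz

fs/2 = 27 Hz.
210 Hz mod fs = 48 Hz.
48 Hz > fs/2 = 27 Hz, folds to fs − 48 Hz = 6 Hz.
6 Hz ≤ fs/2 = 27 Hz, passes unchanged.
78 Hz mod fs = 24 Hz.
24 Hz ≤ fs/2 = 27 Hz, appears at 24 Hz.
60 Hz mod fs = 6 Hz.
6 Hz ≤ fs/2 = 27 Hz, appears at 6 Hz.
Distinct values: {6 Hz, 24 Hz}.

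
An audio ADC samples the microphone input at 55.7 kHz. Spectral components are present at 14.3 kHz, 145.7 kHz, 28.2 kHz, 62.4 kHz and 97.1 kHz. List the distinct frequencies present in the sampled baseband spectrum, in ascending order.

fs/2 = 27.85 kHz.
14.3 kHz ≤ fs/2 = 27.85 kHz, passes unchanged.
145.7 kHz mod fs = 34.3 kHz.
34.3 kHz > fs/2 = 27.85 kHz, folds to fs − 34.3 kHz = 21.4 kHz.
28.2 kHz > fs/2 = 27.85 kHz, folds to fs − 28.2 kHz = 27.5 kHz.
62.4 kHz mod fs = 6.7 kHz.
6.7 kHz ≤ fs/2 = 27.85 kHz, appears at 6.7 kHz.
97.1 kHz mod fs = 41.4 kHz.
41.4 kHz > fs/2 = 27.85 kHz, folds to fs − 41.4 kHz = 14.3 kHz.
Distinct values: {6.7 kHz, 14.3 kHz, 21.4 kHz, 27.5 kHz}.

6.7 kHz, 14.3 kHz, 21.4 kHz, 27.5 kHz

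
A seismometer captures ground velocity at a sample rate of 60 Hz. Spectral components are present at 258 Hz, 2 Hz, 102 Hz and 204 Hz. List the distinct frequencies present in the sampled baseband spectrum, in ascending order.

2 Hz, 18 Hz, 24 Hz

fs/2 = 30 Hz.
258 Hz mod fs = 18 Hz.
18 Hz ≤ fs/2 = 30 Hz, appears at 18 Hz.
2 Hz ≤ fs/2 = 30 Hz, passes unchanged.
102 Hz mod fs = 42 Hz.
42 Hz > fs/2 = 30 Hz, folds to fs − 42 Hz = 18 Hz.
204 Hz mod fs = 24 Hz.
24 Hz ≤ fs/2 = 30 Hz, appears at 24 Hz.
Distinct values: {2 Hz, 18 Hz, 24 Hz}.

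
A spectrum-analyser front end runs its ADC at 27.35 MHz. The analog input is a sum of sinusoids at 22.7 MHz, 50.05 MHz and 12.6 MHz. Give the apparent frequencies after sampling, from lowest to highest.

4.65 MHz, 12.6 MHz

fs/2 = 13.675 MHz.
22.7 MHz > fs/2 = 13.675 MHz, folds to fs − 22.7 MHz = 4.65 MHz.
50.05 MHz mod fs = 22.7 MHz.
22.7 MHz > fs/2 = 13.675 MHz, folds to fs − 22.7 MHz = 4.65 MHz.
12.6 MHz ≤ fs/2 = 13.675 MHz, passes unchanged.
Distinct values: {4.65 MHz, 12.6 MHz}.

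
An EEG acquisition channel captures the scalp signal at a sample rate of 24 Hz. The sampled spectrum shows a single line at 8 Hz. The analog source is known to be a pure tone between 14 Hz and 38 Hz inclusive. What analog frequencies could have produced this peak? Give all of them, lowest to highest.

16 Hz, 32 Hz

Frequencies that alias to 8 Hz are k·fs ± 8 Hz for integer k ≥ 0.
k=0: 8 Hz.
k=1: 16 Hz, 32 Hz.
k=2: 40 Hz, 56 Hz.
Within [14 Hz, 38 Hz]: 16 Hz, 32 Hz.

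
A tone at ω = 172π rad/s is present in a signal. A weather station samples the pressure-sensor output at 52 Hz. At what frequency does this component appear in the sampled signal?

18 Hz

ω = 172π rad/s → f = ω/(2π) = 86 Hz.
86 Hz mod fs = 34 Hz.
34 Hz > fs/2 = 26 Hz, folds to fs − 34 Hz = 18 Hz.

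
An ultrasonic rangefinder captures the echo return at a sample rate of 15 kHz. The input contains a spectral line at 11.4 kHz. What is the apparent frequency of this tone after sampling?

3.6 kHz

11.4 kHz > fs/2 = 7.5 kHz, folds to fs − 11.4 kHz = 3.6 kHz.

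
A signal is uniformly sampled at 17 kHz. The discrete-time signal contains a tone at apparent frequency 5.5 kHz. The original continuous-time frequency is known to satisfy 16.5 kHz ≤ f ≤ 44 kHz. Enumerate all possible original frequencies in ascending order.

Frequencies that alias to 5.5 kHz are k·fs ± 5.5 kHz for integer k ≥ 0.
k=0: 5.5 kHz.
k=1: 11.5 kHz, 22.5 kHz.
k=2: 28.5 kHz, 39.5 kHz.
k=3: 45.5 kHz, 56.5 kHz.
Within [16.5 kHz, 44 kHz]: 22.5 kHz, 28.5 kHz, 39.5 kHz.

22.5 kHz, 28.5 kHz, 39.5 kHz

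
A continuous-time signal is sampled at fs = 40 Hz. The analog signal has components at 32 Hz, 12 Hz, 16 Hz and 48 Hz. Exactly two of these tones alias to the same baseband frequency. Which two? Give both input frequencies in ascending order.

fs/2 = 20 Hz.
32 Hz > fs/2 = 20 Hz, folds to fs − 32 Hz = 8 Hz.
12 Hz ≤ fs/2 = 20 Hz, passes unchanged.
16 Hz ≤ fs/2 = 20 Hz, passes unchanged.
48 Hz mod fs = 8 Hz.
8 Hz ≤ fs/2 = 20 Hz, appears at 8 Hz.
32 Hz and 48 Hz both map to 8 Hz.

32 Hz, 48 Hz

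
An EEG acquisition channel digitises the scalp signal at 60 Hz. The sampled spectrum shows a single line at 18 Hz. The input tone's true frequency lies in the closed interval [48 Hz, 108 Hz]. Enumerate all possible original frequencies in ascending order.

Frequencies that alias to 18 Hz are k·fs ± 18 Hz for integer k ≥ 0.
k=0: 18 Hz.
k=1: 42 Hz, 78 Hz.
k=2: 102 Hz, 138 Hz.
k=3: 162 Hz, 198 Hz.
Within [48 Hz, 108 Hz]: 78 Hz, 102 Hz.

78 Hz, 102 Hz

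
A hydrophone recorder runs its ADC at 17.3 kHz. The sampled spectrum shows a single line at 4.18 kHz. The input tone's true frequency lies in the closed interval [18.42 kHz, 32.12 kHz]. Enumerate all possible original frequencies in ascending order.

Frequencies that alias to 4.18 kHz are k·fs ± 4.18 kHz for integer k ≥ 0.
k=0: 4.18 kHz.
k=1: 13.12 kHz, 21.48 kHz.
k=2: 30.42 kHz, 38.78 kHz.
k=3: 47.72 kHz, 56.08 kHz.
Within [18.42 kHz, 32.12 kHz]: 21.48 kHz, 30.42 kHz.

21.48 kHz, 30.42 kHz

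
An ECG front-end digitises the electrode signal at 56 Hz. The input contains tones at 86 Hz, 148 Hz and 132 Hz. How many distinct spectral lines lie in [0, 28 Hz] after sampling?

2

fs/2 = 28 Hz.
86 Hz mod fs = 30 Hz.
30 Hz > fs/2 = 28 Hz, folds to fs − 30 Hz = 26 Hz.
148 Hz mod fs = 36 Hz.
36 Hz > fs/2 = 28 Hz, folds to fs − 36 Hz = 20 Hz.
132 Hz mod fs = 20 Hz.
20 Hz ≤ fs/2 = 28 Hz, appears at 20 Hz.
Distinct values: {20 Hz, 26 Hz} → 2.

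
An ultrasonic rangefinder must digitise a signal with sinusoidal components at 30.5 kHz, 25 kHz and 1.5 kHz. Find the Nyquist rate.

Highest-frequency component: 30.5 kHz.
Nyquist rate = 2 × 30.5 kHz = 61 kHz.

61 kHz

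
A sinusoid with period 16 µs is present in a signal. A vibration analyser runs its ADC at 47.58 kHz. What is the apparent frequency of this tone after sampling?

14.92 kHz

T = 16 µs → f = 1/T = 62.5 kHz.
62.5 kHz mod fs = 14.92 kHz.
14.92 kHz ≤ fs/2 = 23.79 kHz, appears at 14.92 kHz.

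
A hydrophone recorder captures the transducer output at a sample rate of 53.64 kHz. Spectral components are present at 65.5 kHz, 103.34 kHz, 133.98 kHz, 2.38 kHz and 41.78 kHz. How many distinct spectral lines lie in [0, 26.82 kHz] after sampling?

4

fs/2 = 26.82 kHz.
65.5 kHz mod fs = 11.86 kHz.
11.86 kHz ≤ fs/2 = 26.82 kHz, appears at 11.86 kHz.
103.34 kHz mod fs = 49.7 kHz.
49.7 kHz > fs/2 = 26.82 kHz, folds to fs − 49.7 kHz = 3.94 kHz.
133.98 kHz mod fs = 26.7 kHz.
26.7 kHz ≤ fs/2 = 26.82 kHz, appears at 26.7 kHz.
2.38 kHz ≤ fs/2 = 26.82 kHz, passes unchanged.
41.78 kHz > fs/2 = 26.82 kHz, folds to fs − 41.78 kHz = 11.86 kHz.
Distinct values: {2.38 kHz, 3.94 kHz, 11.86 kHz, 26.7 kHz} → 4.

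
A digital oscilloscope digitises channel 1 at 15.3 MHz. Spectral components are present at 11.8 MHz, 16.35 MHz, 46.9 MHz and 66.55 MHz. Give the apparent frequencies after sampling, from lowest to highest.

fs/2 = 7.65 MHz.
11.8 MHz > fs/2 = 7.65 MHz, folds to fs − 11.8 MHz = 3.5 MHz.
16.35 MHz mod fs = 1.05 MHz.
1.05 MHz ≤ fs/2 = 7.65 MHz, appears at 1.05 MHz.
46.9 MHz mod fs = 1 MHz.
1 MHz ≤ fs/2 = 7.65 MHz, appears at 1 MHz.
66.55 MHz mod fs = 5.35 MHz.
5.35 MHz ≤ fs/2 = 7.65 MHz, appears at 5.35 MHz.
Distinct values: {1 MHz, 1.05 MHz, 3.5 MHz, 5.35 MHz}.

1 MHz, 1.05 MHz, 3.5 MHz, 5.35 MHz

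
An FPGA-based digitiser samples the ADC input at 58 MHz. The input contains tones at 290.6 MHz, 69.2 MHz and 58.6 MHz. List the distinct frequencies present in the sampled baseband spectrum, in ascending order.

fs/2 = 29 MHz.
290.6 MHz mod fs = 0.6 MHz.
0.6 MHz ≤ fs/2 = 29 MHz, appears at 0.6 MHz.
69.2 MHz mod fs = 11.2 MHz.
11.2 MHz ≤ fs/2 = 29 MHz, appears at 11.2 MHz.
58.6 MHz mod fs = 0.6 MHz.
0.6 MHz ≤ fs/2 = 29 MHz, appears at 0.6 MHz.
Distinct values: {0.6 MHz, 11.2 MHz}.

0.6 MHz, 11.2 MHz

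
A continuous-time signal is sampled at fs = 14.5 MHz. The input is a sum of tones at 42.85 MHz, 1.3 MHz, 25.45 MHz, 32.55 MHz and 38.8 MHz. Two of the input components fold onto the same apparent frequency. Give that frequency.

3.55 MHz

fs/2 = 7.25 MHz.
42.85 MHz mod fs = 13.85 MHz.
13.85 MHz > fs/2 = 7.25 MHz, folds to fs − 13.85 MHz = 0.65 MHz.
1.3 MHz ≤ fs/2 = 7.25 MHz, passes unchanged.
25.45 MHz mod fs = 10.95 MHz.
10.95 MHz > fs/2 = 7.25 MHz, folds to fs − 10.95 MHz = 3.55 MHz.
32.55 MHz mod fs = 3.55 MHz.
3.55 MHz ≤ fs/2 = 7.25 MHz, appears at 3.55 MHz.
38.8 MHz mod fs = 9.8 MHz.
9.8 MHz > fs/2 = 7.25 MHz, folds to fs − 9.8 MHz = 4.7 MHz.
25.45 MHz and 32.55 MHz both map to 3.55 MHz.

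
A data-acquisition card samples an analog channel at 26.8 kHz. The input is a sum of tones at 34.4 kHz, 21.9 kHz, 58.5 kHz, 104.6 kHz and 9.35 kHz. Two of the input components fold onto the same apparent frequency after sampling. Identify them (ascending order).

fs/2 = 13.4 kHz.
34.4 kHz mod fs = 7.6 kHz.
7.6 kHz ≤ fs/2 = 13.4 kHz, appears at 7.6 kHz.
21.9 kHz > fs/2 = 13.4 kHz, folds to fs − 21.9 kHz = 4.9 kHz.
58.5 kHz mod fs = 4.9 kHz.
4.9 kHz ≤ fs/2 = 13.4 kHz, appears at 4.9 kHz.
104.6 kHz mod fs = 24.2 kHz.
24.2 kHz > fs/2 = 13.4 kHz, folds to fs − 24.2 kHz = 2.6 kHz.
9.35 kHz ≤ fs/2 = 13.4 kHz, passes unchanged.
21.9 kHz and 58.5 kHz both map to 4.9 kHz.

21.9 kHz, 58.5 kHz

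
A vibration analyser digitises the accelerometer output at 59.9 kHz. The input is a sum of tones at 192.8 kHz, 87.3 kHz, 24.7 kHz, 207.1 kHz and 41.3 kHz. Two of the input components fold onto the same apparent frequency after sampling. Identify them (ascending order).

87.3 kHz, 207.1 kHz

fs/2 = 29.95 kHz.
192.8 kHz mod fs = 13.1 kHz.
13.1 kHz ≤ fs/2 = 29.95 kHz, appears at 13.1 kHz.
87.3 kHz mod fs = 27.4 kHz.
27.4 kHz ≤ fs/2 = 29.95 kHz, appears at 27.4 kHz.
24.7 kHz ≤ fs/2 = 29.95 kHz, passes unchanged.
207.1 kHz mod fs = 27.4 kHz.
27.4 kHz ≤ fs/2 = 29.95 kHz, appears at 27.4 kHz.
41.3 kHz > fs/2 = 29.95 kHz, folds to fs − 41.3 kHz = 18.6 kHz.
87.3 kHz and 207.1 kHz both map to 27.4 kHz.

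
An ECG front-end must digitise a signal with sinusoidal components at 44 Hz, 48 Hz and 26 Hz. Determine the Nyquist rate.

Highest-frequency component: 48 Hz.
Nyquist rate = 2 × 48 Hz = 96 Hz.

96 Hz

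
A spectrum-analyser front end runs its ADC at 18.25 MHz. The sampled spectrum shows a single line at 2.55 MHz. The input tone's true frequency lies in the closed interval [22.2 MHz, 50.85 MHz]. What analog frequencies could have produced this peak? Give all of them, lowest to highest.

Frequencies that alias to 2.55 MHz are k·fs ± 2.55 MHz for integer k ≥ 0.
k=0: 2.55 MHz.
k=1: 15.7 MHz, 20.8 MHz.
k=2: 33.95 MHz, 39.05 MHz.
k=3: 52.2 MHz, 57.3 MHz.
Within [22.2 MHz, 50.85 MHz]: 33.95 MHz, 39.05 MHz.

33.95 MHz, 39.05 MHz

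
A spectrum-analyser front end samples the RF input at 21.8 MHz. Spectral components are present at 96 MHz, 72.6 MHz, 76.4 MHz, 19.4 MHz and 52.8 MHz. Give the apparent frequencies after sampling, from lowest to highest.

2.4 MHz, 7.2 MHz, 8.8 MHz, 9.2 MHz, 10.8 MHz

fs/2 = 10.9 MHz.
96 MHz mod fs = 8.8 MHz.
8.8 MHz ≤ fs/2 = 10.9 MHz, appears at 8.8 MHz.
72.6 MHz mod fs = 7.2 MHz.
7.2 MHz ≤ fs/2 = 10.9 MHz, appears at 7.2 MHz.
76.4 MHz mod fs = 11 MHz.
11 MHz > fs/2 = 10.9 MHz, folds to fs − 11 MHz = 10.8 MHz.
19.4 MHz > fs/2 = 10.9 MHz, folds to fs − 19.4 MHz = 2.4 MHz.
52.8 MHz mod fs = 9.2 MHz.
9.2 MHz ≤ fs/2 = 10.9 MHz, appears at 9.2 MHz.
Distinct values: {2.4 MHz, 7.2 MHz, 8.8 MHz, 9.2 MHz, 10.8 MHz}.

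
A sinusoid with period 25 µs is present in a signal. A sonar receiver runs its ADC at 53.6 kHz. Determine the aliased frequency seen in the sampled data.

T = 25 µs → f = 1/T = 40 kHz.
40 kHz > fs/2 = 26.8 kHz, folds to fs − 40 kHz = 13.6 kHz.

13.6 kHz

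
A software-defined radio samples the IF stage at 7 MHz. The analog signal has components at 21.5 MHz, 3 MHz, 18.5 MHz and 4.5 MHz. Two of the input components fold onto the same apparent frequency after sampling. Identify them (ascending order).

4.5 MHz, 18.5 MHz

fs/2 = 3.5 MHz.
21.5 MHz mod fs = 0.5 MHz.
0.5 MHz ≤ fs/2 = 3.5 MHz, appears at 0.5 MHz.
3 MHz ≤ fs/2 = 3.5 MHz, passes unchanged.
18.5 MHz mod fs = 4.5 MHz.
4.5 MHz > fs/2 = 3.5 MHz, folds to fs − 4.5 MHz = 2.5 MHz.
4.5 MHz > fs/2 = 3.5 MHz, folds to fs − 4.5 MHz = 2.5 MHz.
4.5 MHz and 18.5 MHz both map to 2.5 MHz.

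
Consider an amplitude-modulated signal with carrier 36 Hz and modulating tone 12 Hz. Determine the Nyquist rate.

AM sidebands sit at fc ± fm = 24 Hz and 48 Hz.
Highest-frequency component: 48 Hz.
Nyquist rate = 2 × 48 Hz = 96 Hz.

96 Hz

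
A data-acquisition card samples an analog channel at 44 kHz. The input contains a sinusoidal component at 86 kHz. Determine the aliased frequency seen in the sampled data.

86 kHz mod fs = 42 kHz.
42 kHz > fs/2 = 22 kHz, folds to fs − 42 kHz = 2 kHz.

2 kHz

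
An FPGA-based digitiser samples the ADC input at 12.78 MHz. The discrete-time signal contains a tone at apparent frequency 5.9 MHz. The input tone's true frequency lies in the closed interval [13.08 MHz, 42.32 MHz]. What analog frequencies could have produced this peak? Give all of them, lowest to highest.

18.68 MHz, 19.66 MHz, 31.46 MHz, 32.44 MHz

Frequencies that alias to 5.9 MHz are k·fs ± 5.9 MHz for integer k ≥ 0.
k=0: 5.9 MHz.
k=1: 6.88 MHz, 18.68 MHz.
k=2: 19.66 MHz, 31.46 MHz.
k=3: 32.44 MHz, 44.24 MHz.
k=4: 45.22 MHz, 57.02 MHz.
Within [13.08 MHz, 42.32 MHz]: 18.68 MHz, 19.66 MHz, 31.46 MHz, 32.44 MHz.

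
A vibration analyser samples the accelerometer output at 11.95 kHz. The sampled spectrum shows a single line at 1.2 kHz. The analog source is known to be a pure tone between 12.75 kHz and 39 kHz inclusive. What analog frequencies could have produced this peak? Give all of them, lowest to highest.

13.15 kHz, 22.7 kHz, 25.1 kHz, 34.65 kHz, 37.05 kHz

Frequencies that alias to 1.2 kHz are k·fs ± 1.2 kHz for integer k ≥ 0.
k=0: 1.2 kHz.
k=1: 10.75 kHz, 13.15 kHz.
k=2: 22.7 kHz, 25.1 kHz.
k=3: 34.65 kHz, 37.05 kHz.
k=4: 46.6 kHz, 49 kHz.
Within [12.75 kHz, 39 kHz]: 13.15 kHz, 22.7 kHz, 25.1 kHz, 34.65 kHz, 37.05 kHz.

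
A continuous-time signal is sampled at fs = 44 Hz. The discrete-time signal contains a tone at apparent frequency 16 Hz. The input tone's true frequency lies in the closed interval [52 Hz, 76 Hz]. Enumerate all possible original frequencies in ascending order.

60 Hz, 72 Hz

Frequencies that alias to 16 Hz are k·fs ± 16 Hz for integer k ≥ 0.
k=0: 16 Hz.
k=1: 28 Hz, 60 Hz.
k=2: 72 Hz, 104 Hz.
k=3: 116 Hz, 148 Hz.
Within [52 Hz, 76 Hz]: 60 Hz, 72 Hz.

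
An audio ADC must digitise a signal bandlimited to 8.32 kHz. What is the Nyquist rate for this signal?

16.64 kHz

Nyquist rate = 2 × 8.32 kHz = 16.64 kHz.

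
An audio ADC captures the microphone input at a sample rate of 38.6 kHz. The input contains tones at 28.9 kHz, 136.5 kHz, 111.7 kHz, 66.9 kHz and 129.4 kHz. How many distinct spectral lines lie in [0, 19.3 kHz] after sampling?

fs/2 = 19.3 kHz.
28.9 kHz > fs/2 = 19.3 kHz, folds to fs − 28.9 kHz = 9.7 kHz.
136.5 kHz mod fs = 20.7 kHz.
20.7 kHz > fs/2 = 19.3 kHz, folds to fs − 20.7 kHz = 17.9 kHz.
111.7 kHz mod fs = 34.5 kHz.
34.5 kHz > fs/2 = 19.3 kHz, folds to fs − 34.5 kHz = 4.1 kHz.
66.9 kHz mod fs = 28.3 kHz.
28.3 kHz > fs/2 = 19.3 kHz, folds to fs − 28.3 kHz = 10.3 kHz.
129.4 kHz mod fs = 13.6 kHz.
13.6 kHz ≤ fs/2 = 19.3 kHz, appears at 13.6 kHz.
Distinct values: {4.1 kHz, 9.7 kHz, 10.3 kHz, 13.6 kHz, 17.9 kHz} → 5.

5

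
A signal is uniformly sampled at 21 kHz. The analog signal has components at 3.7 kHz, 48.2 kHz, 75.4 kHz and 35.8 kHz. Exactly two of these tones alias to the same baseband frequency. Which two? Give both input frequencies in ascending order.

fs/2 = 10.5 kHz.
3.7 kHz ≤ fs/2 = 10.5 kHz, passes unchanged.
48.2 kHz mod fs = 6.2 kHz.
6.2 kHz ≤ fs/2 = 10.5 kHz, appears at 6.2 kHz.
75.4 kHz mod fs = 12.4 kHz.
12.4 kHz > fs/2 = 10.5 kHz, folds to fs − 12.4 kHz = 8.6 kHz.
35.8 kHz mod fs = 14.8 kHz.
14.8 kHz > fs/2 = 10.5 kHz, folds to fs − 14.8 kHz = 6.2 kHz.
35.8 kHz and 48.2 kHz both map to 6.2 kHz.

35.8 kHz, 48.2 kHz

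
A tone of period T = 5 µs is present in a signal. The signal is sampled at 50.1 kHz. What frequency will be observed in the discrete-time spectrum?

0.4 kHz

T = 5 µs → f = 1/T = 200 kHz.
200 kHz mod fs = 49.7 kHz.
49.7 kHz > fs/2 = 25.05 kHz, folds to fs − 49.7 kHz = 0.4 kHz.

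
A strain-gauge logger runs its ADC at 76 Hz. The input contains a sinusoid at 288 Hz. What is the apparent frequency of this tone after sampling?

16 Hz

288 Hz mod fs = 60 Hz.
60 Hz > fs/2 = 38 Hz, folds to fs − 60 Hz = 16 Hz.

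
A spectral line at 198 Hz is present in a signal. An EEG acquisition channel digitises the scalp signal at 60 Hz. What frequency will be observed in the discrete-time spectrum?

198 Hz mod fs = 18 Hz.
18 Hz ≤ fs/2 = 30 Hz, appears at 18 Hz.

18 Hz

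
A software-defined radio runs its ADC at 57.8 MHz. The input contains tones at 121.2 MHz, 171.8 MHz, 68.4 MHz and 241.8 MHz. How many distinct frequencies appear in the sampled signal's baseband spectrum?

3

fs/2 = 28.9 MHz.
121.2 MHz mod fs = 5.6 MHz.
5.6 MHz ≤ fs/2 = 28.9 MHz, appears at 5.6 MHz.
171.8 MHz mod fs = 56.2 MHz.
56.2 MHz > fs/2 = 28.9 MHz, folds to fs − 56.2 MHz = 1.6 MHz.
68.4 MHz mod fs = 10.6 MHz.
10.6 MHz ≤ fs/2 = 28.9 MHz, appears at 10.6 MHz.
241.8 MHz mod fs = 10.6 MHz.
10.6 MHz ≤ fs/2 = 28.9 MHz, appears at 10.6 MHz.
Distinct values: {1.6 MHz, 5.6 MHz, 10.6 MHz} → 3.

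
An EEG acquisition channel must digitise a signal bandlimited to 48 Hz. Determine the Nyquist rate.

Nyquist rate = 2 × 48 Hz = 96 Hz.

96 Hz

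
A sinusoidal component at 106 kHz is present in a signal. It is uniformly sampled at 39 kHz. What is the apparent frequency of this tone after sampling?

106 kHz mod fs = 28 kHz.
28 kHz > fs/2 = 19.5 kHz, folds to fs − 28 kHz = 11 kHz.

11 kHz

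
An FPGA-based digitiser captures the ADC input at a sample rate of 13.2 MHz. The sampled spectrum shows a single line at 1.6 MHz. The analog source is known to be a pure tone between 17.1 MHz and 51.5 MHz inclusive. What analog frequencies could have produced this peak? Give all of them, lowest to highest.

Frequencies that alias to 1.6 MHz are k·fs ± 1.6 MHz for integer k ≥ 0.
k=0: 1.6 MHz.
k=1: 11.6 MHz, 14.8 MHz.
k=2: 24.8 MHz, 28 MHz.
k=3: 38 MHz, 41.2 MHz.
k=4: 51.2 MHz, 54.4 MHz.
k=5: 64.4 MHz, 67.6 MHz.
Within [17.1 MHz, 51.5 MHz]: 24.8 MHz, 28 MHz, 38 MHz, 41.2 MHz, 51.2 MHz.

24.8 MHz, 28 MHz, 38 MHz, 41.2 MHz, 51.2 MHz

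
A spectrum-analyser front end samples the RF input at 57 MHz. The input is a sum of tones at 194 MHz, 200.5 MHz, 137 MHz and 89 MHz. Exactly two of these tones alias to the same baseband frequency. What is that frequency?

fs/2 = 28.5 MHz.
194 MHz mod fs = 23 MHz.
23 MHz ≤ fs/2 = 28.5 MHz, appears at 23 MHz.
200.5 MHz mod fs = 29.5 MHz.
29.5 MHz > fs/2 = 28.5 MHz, folds to fs − 29.5 MHz = 27.5 MHz.
137 MHz mod fs = 23 MHz.
23 MHz ≤ fs/2 = 28.5 MHz, appears at 23 MHz.
89 MHz mod fs = 32 MHz.
32 MHz > fs/2 = 28.5 MHz, folds to fs − 32 MHz = 25 MHz.
137 MHz and 194 MHz both map to 23 MHz.

23 MHz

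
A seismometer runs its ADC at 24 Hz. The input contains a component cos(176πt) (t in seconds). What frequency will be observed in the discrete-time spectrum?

ω = 176π rad/s → f = ω/(2π) = 88 Hz.
88 Hz mod fs = 16 Hz.
16 Hz > fs/2 = 12 Hz, folds to fs − 16 Hz = 8 Hz.

8 Hz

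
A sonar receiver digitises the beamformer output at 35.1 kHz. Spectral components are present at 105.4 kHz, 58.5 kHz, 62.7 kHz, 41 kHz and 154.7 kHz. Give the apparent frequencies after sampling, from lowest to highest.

fs/2 = 17.55 kHz.
105.4 kHz mod fs = 0.1 kHz.
0.1 kHz ≤ fs/2 = 17.55 kHz, appears at 0.1 kHz.
58.5 kHz mod fs = 23.4 kHz.
23.4 kHz > fs/2 = 17.55 kHz, folds to fs − 23.4 kHz = 11.7 kHz.
62.7 kHz mod fs = 27.6 kHz.
27.6 kHz > fs/2 = 17.55 kHz, folds to fs − 27.6 kHz = 7.5 kHz.
41 kHz mod fs = 5.9 kHz.
5.9 kHz ≤ fs/2 = 17.55 kHz, appears at 5.9 kHz.
154.7 kHz mod fs = 14.3 kHz.
14.3 kHz ≤ fs/2 = 17.55 kHz, appears at 14.3 kHz.
Distinct values: {0.1 kHz, 5.9 kHz, 7.5 kHz, 11.7 kHz, 14.3 kHz}.

0.1 kHz, 5.9 kHz, 7.5 kHz, 11.7 kHz, 14.3 kHz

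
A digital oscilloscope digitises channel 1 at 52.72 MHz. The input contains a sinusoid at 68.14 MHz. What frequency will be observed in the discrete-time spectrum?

15.42 MHz

68.14 MHz mod fs = 15.42 MHz.
15.42 MHz ≤ fs/2 = 26.36 MHz, appears at 15.42 MHz.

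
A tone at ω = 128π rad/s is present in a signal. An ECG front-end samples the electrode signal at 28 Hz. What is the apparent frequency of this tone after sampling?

8 Hz

ω = 128π rad/s → f = ω/(2π) = 64 Hz.
64 Hz mod fs = 8 Hz.
8 Hz ≤ fs/2 = 14 Hz, appears at 8 Hz.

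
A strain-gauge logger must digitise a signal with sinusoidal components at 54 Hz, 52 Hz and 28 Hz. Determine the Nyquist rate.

Highest-frequency component: 54 Hz.
Nyquist rate = 2 × 54 Hz = 108 Hz.

108 Hz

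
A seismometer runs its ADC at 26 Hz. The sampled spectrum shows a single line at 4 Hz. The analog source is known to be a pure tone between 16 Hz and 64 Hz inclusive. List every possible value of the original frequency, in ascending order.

Frequencies that alias to 4 Hz are k·fs ± 4 Hz for integer k ≥ 0.
k=0: 4 Hz.
k=1: 22 Hz, 30 Hz.
k=2: 48 Hz, 56 Hz.
k=3: 74 Hz, 82 Hz.
Within [16 Hz, 64 Hz]: 22 Hz, 30 Hz, 48 Hz, 56 Hz.

22 Hz, 30 Hz, 48 Hz, 56 Hz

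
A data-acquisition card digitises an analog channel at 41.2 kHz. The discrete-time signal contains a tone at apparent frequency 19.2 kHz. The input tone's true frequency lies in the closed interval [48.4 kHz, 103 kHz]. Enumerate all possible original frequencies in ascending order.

60.4 kHz, 63.2 kHz, 101.6 kHz

Frequencies that alias to 19.2 kHz are k·fs ± 19.2 kHz for integer k ≥ 0.
k=0: 19.2 kHz.
k=1: 22 kHz, 60.4 kHz.
k=2: 63.2 kHz, 101.6 kHz.
k=3: 104.4 kHz, 142.8 kHz.
Within [48.4 kHz, 103 kHz]: 60.4 kHz, 63.2 kHz, 101.6 kHz.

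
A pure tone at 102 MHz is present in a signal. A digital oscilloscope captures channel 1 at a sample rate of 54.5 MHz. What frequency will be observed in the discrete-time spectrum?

102 MHz mod fs = 47.5 MHz.
47.5 MHz > fs/2 = 27.25 MHz, folds to fs − 47.5 MHz = 7 MHz.

7 MHz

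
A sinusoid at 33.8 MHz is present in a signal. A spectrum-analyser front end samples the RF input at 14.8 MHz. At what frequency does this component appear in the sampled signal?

4.2 MHz

33.8 MHz mod fs = 4.2 MHz.
4.2 MHz ≤ fs/2 = 7.4 MHz, appears at 4.2 MHz.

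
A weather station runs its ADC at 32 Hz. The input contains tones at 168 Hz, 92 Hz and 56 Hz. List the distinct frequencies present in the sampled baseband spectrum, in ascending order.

fs/2 = 16 Hz.
168 Hz mod fs = 8 Hz.
8 Hz ≤ fs/2 = 16 Hz, appears at 8 Hz.
92 Hz mod fs = 28 Hz.
28 Hz > fs/2 = 16 Hz, folds to fs − 28 Hz = 4 Hz.
56 Hz mod fs = 24 Hz.
24 Hz > fs/2 = 16 Hz, folds to fs − 24 Hz = 8 Hz.
Distinct values: {4 Hz, 8 Hz}.

4 Hz, 8 Hz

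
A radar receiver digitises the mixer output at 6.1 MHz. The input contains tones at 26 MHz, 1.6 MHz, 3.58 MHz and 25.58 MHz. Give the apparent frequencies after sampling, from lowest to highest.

fs/2 = 3.05 MHz.
26 MHz mod fs = 1.6 MHz.
1.6 MHz ≤ fs/2 = 3.05 MHz, appears at 1.6 MHz.
1.6 MHz ≤ fs/2 = 3.05 MHz, passes unchanged.
3.58 MHz > fs/2 = 3.05 MHz, folds to fs − 3.58 MHz = 2.52 MHz.
25.58 MHz mod fs = 1.18 MHz.
1.18 MHz ≤ fs/2 = 3.05 MHz, appears at 1.18 MHz.
Distinct values: {1.18 MHz, 1.6 MHz, 2.52 MHz}.

1.18 MHz, 1.6 MHz, 2.52 MHz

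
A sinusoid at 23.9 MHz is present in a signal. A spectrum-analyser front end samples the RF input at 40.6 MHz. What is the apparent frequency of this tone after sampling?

23.9 MHz > fs/2 = 20.3 MHz, folds to fs − 23.9 MHz = 16.7 MHz.

16.7 MHz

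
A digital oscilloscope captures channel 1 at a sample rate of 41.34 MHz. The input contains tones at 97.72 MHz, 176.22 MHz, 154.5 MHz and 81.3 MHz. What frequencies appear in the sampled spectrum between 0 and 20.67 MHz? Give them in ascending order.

fs/2 = 20.67 MHz.
97.72 MHz mod fs = 15.04 MHz.
15.04 MHz ≤ fs/2 = 20.67 MHz, appears at 15.04 MHz.
176.22 MHz mod fs = 10.86 MHz.
10.86 MHz ≤ fs/2 = 20.67 MHz, appears at 10.86 MHz.
154.5 MHz mod fs = 30.48 MHz.
30.48 MHz > fs/2 = 20.67 MHz, folds to fs − 30.48 MHz = 10.86 MHz.
81.3 MHz mod fs = 39.96 MHz.
39.96 MHz > fs/2 = 20.67 MHz, folds to fs − 39.96 MHz = 1.38 MHz.
Distinct values: {1.38 MHz, 10.86 MHz, 15.04 MHz}.

1.38 MHz, 10.86 MHz, 15.04 MHz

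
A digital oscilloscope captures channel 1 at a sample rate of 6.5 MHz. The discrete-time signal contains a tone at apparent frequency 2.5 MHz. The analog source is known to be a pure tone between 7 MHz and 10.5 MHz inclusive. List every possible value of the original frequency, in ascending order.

Frequencies that alias to 2.5 MHz are k·fs ± 2.5 MHz for integer k ≥ 0.
k=0: 2.5 MHz.
k=1: 4 MHz, 9 MHz.
k=2: 10.5 MHz, 15.5 MHz.
k=3: 17 MHz, 22 MHz.
Within [7 MHz, 10.5 MHz]: 9 MHz, 10.5 MHz.

9 MHz, 10.5 MHz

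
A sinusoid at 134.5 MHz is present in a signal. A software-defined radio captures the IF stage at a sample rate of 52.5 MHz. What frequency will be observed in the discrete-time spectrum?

134.5 MHz mod fs = 29.5 MHz.
29.5 MHz > fs/2 = 26.25 MHz, folds to fs − 29.5 MHz = 23 MHz.

23 MHz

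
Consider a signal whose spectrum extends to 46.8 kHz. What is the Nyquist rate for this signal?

93.6 kHz

Nyquist rate = 2 × 46.8 kHz = 93.6 kHz.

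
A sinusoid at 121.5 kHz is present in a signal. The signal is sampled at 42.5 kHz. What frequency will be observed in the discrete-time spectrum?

6 kHz

121.5 kHz mod fs = 36.5 kHz.
36.5 kHz > fs/2 = 21.25 kHz, folds to fs − 36.5 kHz = 6 kHz.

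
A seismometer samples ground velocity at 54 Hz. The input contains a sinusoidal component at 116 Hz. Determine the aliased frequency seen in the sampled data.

8 Hz

116 Hz mod fs = 8 Hz.
8 Hz ≤ fs/2 = 27 Hz, appears at 8 Hz.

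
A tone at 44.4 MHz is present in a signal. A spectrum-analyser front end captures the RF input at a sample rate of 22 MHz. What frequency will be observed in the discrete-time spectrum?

44.4 MHz mod fs = 0.4 MHz.
0.4 MHz ≤ fs/2 = 11 MHz, appears at 0.4 MHz.

0.4 MHz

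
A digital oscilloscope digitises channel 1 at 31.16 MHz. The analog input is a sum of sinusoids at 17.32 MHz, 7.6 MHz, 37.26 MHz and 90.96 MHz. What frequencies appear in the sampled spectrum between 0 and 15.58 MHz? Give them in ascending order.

fs/2 = 15.58 MHz.
17.32 MHz > fs/2 = 15.58 MHz, folds to fs − 17.32 MHz = 13.84 MHz.
7.6 MHz ≤ fs/2 = 15.58 MHz, passes unchanged.
37.26 MHz mod fs = 6.1 MHz.
6.1 MHz ≤ fs/2 = 15.58 MHz, appears at 6.1 MHz.
90.96 MHz mod fs = 28.64 MHz.
28.64 MHz > fs/2 = 15.58 MHz, folds to fs − 28.64 MHz = 2.52 MHz.
Distinct values: {2.52 MHz, 6.1 MHz, 7.6 MHz, 13.84 MHz}.

2.52 MHz, 6.1 MHz, 7.6 MHz, 13.84 MHz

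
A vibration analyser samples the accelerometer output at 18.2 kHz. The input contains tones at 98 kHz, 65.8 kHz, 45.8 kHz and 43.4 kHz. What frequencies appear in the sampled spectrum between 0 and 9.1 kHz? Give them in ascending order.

7 kHz, 8.8 kHz

fs/2 = 9.1 kHz.
98 kHz mod fs = 7 kHz.
7 kHz ≤ fs/2 = 9.1 kHz, appears at 7 kHz.
65.8 kHz mod fs = 11.2 kHz.
11.2 kHz > fs/2 = 9.1 kHz, folds to fs − 11.2 kHz = 7 kHz.
45.8 kHz mod fs = 9.4 kHz.
9.4 kHz > fs/2 = 9.1 kHz, folds to fs − 9.4 kHz = 8.8 kHz.
43.4 kHz mod fs = 7 kHz.
7 kHz ≤ fs/2 = 9.1 kHz, appears at 7 kHz.
Distinct values: {7 kHz, 8.8 kHz}.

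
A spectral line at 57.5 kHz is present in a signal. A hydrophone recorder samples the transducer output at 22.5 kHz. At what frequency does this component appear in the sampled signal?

57.5 kHz mod fs = 12.5 kHz.
12.5 kHz > fs/2 = 11.25 kHz, folds to fs − 12.5 kHz = 10 kHz.

10 kHz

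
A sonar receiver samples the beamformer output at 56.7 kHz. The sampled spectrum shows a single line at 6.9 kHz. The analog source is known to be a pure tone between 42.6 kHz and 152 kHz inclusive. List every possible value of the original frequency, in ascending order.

49.8 kHz, 63.6 kHz, 106.5 kHz, 120.3 kHz

Frequencies that alias to 6.9 kHz are k·fs ± 6.9 kHz for integer k ≥ 0.
k=0: 6.9 kHz.
k=1: 49.8 kHz, 63.6 kHz.
k=2: 106.5 kHz, 120.3 kHz.
k=3: 163.2 kHz, 177 kHz.
Within [42.6 kHz, 152 kHz]: 49.8 kHz, 63.6 kHz, 106.5 kHz, 120.3 kHz.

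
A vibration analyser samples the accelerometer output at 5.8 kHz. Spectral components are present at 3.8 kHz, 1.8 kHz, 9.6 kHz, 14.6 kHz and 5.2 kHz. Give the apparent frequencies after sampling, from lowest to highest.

fs/2 = 2.9 kHz.
3.8 kHz > fs/2 = 2.9 kHz, folds to fs − 3.8 kHz = 2 kHz.
1.8 kHz ≤ fs/2 = 2.9 kHz, passes unchanged.
9.6 kHz mod fs = 3.8 kHz.
3.8 kHz > fs/2 = 2.9 kHz, folds to fs − 3.8 kHz = 2 kHz.
14.6 kHz mod fs = 3 kHz.
3 kHz > fs/2 = 2.9 kHz, folds to fs − 3 kHz = 2.8 kHz.
5.2 kHz > fs/2 = 2.9 kHz, folds to fs − 5.2 kHz = 0.6 kHz.
Distinct values: {0.6 kHz, 1.8 kHz, 2 kHz, 2.8 kHz}.

0.6 kHz, 1.8 kHz, 2 kHz, 2.8 kHz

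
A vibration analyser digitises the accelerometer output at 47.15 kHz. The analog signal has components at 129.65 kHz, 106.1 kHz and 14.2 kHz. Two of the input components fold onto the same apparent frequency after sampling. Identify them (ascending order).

106.1 kHz, 129.65 kHz

fs/2 = 23.575 kHz.
129.65 kHz mod fs = 35.35 kHz.
35.35 kHz > fs/2 = 23.575 kHz, folds to fs − 35.35 kHz = 11.8 kHz.
106.1 kHz mod fs = 11.8 kHz.
11.8 kHz ≤ fs/2 = 23.575 kHz, appears at 11.8 kHz.
14.2 kHz ≤ fs/2 = 23.575 kHz, passes unchanged.
106.1 kHz and 129.65 kHz both map to 11.8 kHz.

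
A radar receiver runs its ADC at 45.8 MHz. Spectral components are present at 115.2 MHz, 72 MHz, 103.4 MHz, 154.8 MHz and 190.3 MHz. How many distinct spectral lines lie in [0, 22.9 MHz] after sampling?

5

fs/2 = 22.9 MHz.
115.2 MHz mod fs = 23.6 MHz.
23.6 MHz > fs/2 = 22.9 MHz, folds to fs − 23.6 MHz = 22.2 MHz.
72 MHz mod fs = 26.2 MHz.
26.2 MHz > fs/2 = 22.9 MHz, folds to fs − 26.2 MHz = 19.6 MHz.
103.4 MHz mod fs = 11.8 MHz.
11.8 MHz ≤ fs/2 = 22.9 MHz, appears at 11.8 MHz.
154.8 MHz mod fs = 17.4 MHz.
17.4 MHz ≤ fs/2 = 22.9 MHz, appears at 17.4 MHz.
190.3 MHz mod fs = 7.1 MHz.
7.1 MHz ≤ fs/2 = 22.9 MHz, appears at 7.1 MHz.
Distinct values: {7.1 MHz, 11.8 MHz, 17.4 MHz, 19.6 MHz, 22.2 MHz} → 5.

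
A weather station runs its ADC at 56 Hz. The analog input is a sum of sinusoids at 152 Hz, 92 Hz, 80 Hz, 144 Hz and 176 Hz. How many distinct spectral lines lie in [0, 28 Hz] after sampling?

fs/2 = 28 Hz.
152 Hz mod fs = 40 Hz.
40 Hz > fs/2 = 28 Hz, folds to fs − 40 Hz = 16 Hz.
92 Hz mod fs = 36 Hz.
36 Hz > fs/2 = 28 Hz, folds to fs − 36 Hz = 20 Hz.
80 Hz mod fs = 24 Hz.
24 Hz ≤ fs/2 = 28 Hz, appears at 24 Hz.
144 Hz mod fs = 32 Hz.
32 Hz > fs/2 = 28 Hz, folds to fs − 32 Hz = 24 Hz.
176 Hz mod fs = 8 Hz.
8 Hz ≤ fs/2 = 28 Hz, appears at 8 Hz.
Distinct values: {8 Hz, 16 Hz, 20 Hz, 24 Hz} → 4.

4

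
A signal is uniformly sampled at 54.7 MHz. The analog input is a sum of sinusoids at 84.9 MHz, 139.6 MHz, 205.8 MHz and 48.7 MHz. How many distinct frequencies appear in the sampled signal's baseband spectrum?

3

fs/2 = 27.35 MHz.
84.9 MHz mod fs = 30.2 MHz.
30.2 MHz > fs/2 = 27.35 MHz, folds to fs − 30.2 MHz = 24.5 MHz.
139.6 MHz mod fs = 30.2 MHz.
30.2 MHz > fs/2 = 27.35 MHz, folds to fs − 30.2 MHz = 24.5 MHz.
205.8 MHz mod fs = 41.7 MHz.
41.7 MHz > fs/2 = 27.35 MHz, folds to fs − 41.7 MHz = 13 MHz.
48.7 MHz > fs/2 = 27.35 MHz, folds to fs − 48.7 MHz = 6 MHz.
Distinct values: {6 MHz, 13 MHz, 24.5 MHz} → 3.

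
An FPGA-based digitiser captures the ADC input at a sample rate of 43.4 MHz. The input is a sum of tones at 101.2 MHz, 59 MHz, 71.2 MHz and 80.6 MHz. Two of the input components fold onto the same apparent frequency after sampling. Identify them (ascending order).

fs/2 = 21.7 MHz.
101.2 MHz mod fs = 14.4 MHz.
14.4 MHz ≤ fs/2 = 21.7 MHz, appears at 14.4 MHz.
59 MHz mod fs = 15.6 MHz.
15.6 MHz ≤ fs/2 = 21.7 MHz, appears at 15.6 MHz.
71.2 MHz mod fs = 27.8 MHz.
27.8 MHz > fs/2 = 21.7 MHz, folds to fs − 27.8 MHz = 15.6 MHz.
80.6 MHz mod fs = 37.2 MHz.
37.2 MHz > fs/2 = 21.7 MHz, folds to fs − 37.2 MHz = 6.2 MHz.
59 MHz and 71.2 MHz both map to 15.6 MHz.

59 MHz, 71.2 MHz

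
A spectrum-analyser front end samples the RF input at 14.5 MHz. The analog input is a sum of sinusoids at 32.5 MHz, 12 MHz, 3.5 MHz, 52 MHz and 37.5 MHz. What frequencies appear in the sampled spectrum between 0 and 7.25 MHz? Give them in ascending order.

2.5 MHz, 3.5 MHz, 6 MHz

fs/2 = 7.25 MHz.
32.5 MHz mod fs = 3.5 MHz.
3.5 MHz ≤ fs/2 = 7.25 MHz, appears at 3.5 MHz.
12 MHz > fs/2 = 7.25 MHz, folds to fs − 12 MHz = 2.5 MHz.
3.5 MHz ≤ fs/2 = 7.25 MHz, passes unchanged.
52 MHz mod fs = 8.5 MHz.
8.5 MHz > fs/2 = 7.25 MHz, folds to fs − 8.5 MHz = 6 MHz.
37.5 MHz mod fs = 8.5 MHz.
8.5 MHz > fs/2 = 7.25 MHz, folds to fs − 8.5 MHz = 6 MHz.
Distinct values: {2.5 MHz, 3.5 MHz, 6 MHz}.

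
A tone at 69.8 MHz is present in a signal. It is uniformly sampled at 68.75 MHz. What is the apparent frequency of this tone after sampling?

69.8 MHz mod fs = 1.05 MHz.
1.05 MHz ≤ fs/2 = 34.375 MHz, appears at 1.05 MHz.

1.05 MHz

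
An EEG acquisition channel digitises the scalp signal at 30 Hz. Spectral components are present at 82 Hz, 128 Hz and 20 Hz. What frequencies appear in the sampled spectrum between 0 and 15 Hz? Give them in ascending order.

8 Hz, 10 Hz

fs/2 = 15 Hz.
82 Hz mod fs = 22 Hz.
22 Hz > fs/2 = 15 Hz, folds to fs − 22 Hz = 8 Hz.
128 Hz mod fs = 8 Hz.
8 Hz ≤ fs/2 = 15 Hz, appears at 8 Hz.
20 Hz > fs/2 = 15 Hz, folds to fs − 20 Hz = 10 Hz.
Distinct values: {8 Hz, 10 Hz}.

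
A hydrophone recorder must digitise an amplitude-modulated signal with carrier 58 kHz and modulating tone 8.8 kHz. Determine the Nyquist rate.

AM sidebands sit at fc ± fm = 49.2 kHz and 66.8 kHz.
Highest-frequency component: 66.8 kHz.
Nyquist rate = 2 × 66.8 kHz = 133.6 kHz.

133.6 kHz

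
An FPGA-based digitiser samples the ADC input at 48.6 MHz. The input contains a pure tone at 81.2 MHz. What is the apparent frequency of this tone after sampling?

81.2 MHz mod fs = 32.6 MHz.
32.6 MHz > fs/2 = 24.3 MHz, folds to fs − 32.6 MHz = 16 MHz.

16 MHz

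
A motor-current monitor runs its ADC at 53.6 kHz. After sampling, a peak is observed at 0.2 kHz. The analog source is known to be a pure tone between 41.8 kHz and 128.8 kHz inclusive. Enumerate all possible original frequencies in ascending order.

Frequencies that alias to 0.2 kHz are k·fs ± 0.2 kHz for integer k ≥ 0.
k=0: 0.2 kHz.
k=1: 53.4 kHz, 53.8 kHz.
k=2: 107 kHz, 107.4 kHz.
k=3: 160.6 kHz, 161 kHz.
Within [41.8 kHz, 128.8 kHz]: 53.4 kHz, 53.8 kHz, 107 kHz, 107.4 kHz.

53.4 kHz, 53.8 kHz, 107 kHz, 107.4 kHz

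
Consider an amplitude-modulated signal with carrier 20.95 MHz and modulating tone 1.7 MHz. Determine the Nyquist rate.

AM sidebands sit at fc ± fm = 19.25 MHz and 22.65 MHz.
Highest-frequency component: 22.65 MHz.
Nyquist rate = 2 × 22.65 MHz = 45.3 MHz.

45.3 MHz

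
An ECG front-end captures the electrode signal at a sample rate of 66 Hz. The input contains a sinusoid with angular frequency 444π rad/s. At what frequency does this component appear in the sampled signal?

24 Hz

ω = 444π rad/s → f = ω/(2π) = 222 Hz.
222 Hz mod fs = 24 Hz.
24 Hz ≤ fs/2 = 33 Hz, appears at 24 Hz.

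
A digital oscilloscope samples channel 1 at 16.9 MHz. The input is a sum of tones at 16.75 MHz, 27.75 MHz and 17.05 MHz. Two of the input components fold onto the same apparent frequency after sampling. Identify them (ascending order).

fs/2 = 8.45 MHz.
16.75 MHz > fs/2 = 8.45 MHz, folds to fs − 16.75 MHz = 0.15 MHz.
27.75 MHz mod fs = 10.85 MHz.
10.85 MHz > fs/2 = 8.45 MHz, folds to fs − 10.85 MHz = 6.05 MHz.
17.05 MHz mod fs = 0.15 MHz.
0.15 MHz ≤ fs/2 = 8.45 MHz, appears at 0.15 MHz.
16.75 MHz and 17.05 MHz both map to 0.15 MHz.

16.75 MHz, 17.05 MHz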